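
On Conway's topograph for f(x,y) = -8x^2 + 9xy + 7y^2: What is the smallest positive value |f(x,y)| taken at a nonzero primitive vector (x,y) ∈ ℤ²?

river: ρ → (7,5,-10)
river: ρ → (-10,15,2)
river: ρ → (2,17,-2)
river: ρ → (-2,15,10)
river: ρ → (10,5,-7)
river: ρ → (-7,9,8)
river: ρ → (8,7,-8)
river: ρ → (-8,9,7)
closes: descent 0, river 8
min |a| on river = 2

2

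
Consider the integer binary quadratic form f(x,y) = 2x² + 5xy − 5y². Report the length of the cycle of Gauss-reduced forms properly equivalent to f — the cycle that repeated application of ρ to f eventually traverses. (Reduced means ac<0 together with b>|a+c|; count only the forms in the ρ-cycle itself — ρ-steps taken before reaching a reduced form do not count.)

D = 65, ⌊√D⌋ = 8
river: ρ → (-5,5,2)
river: ρ → (2,7,-2)
river: ρ → (-2,5,5)
river: ρ → (5,5,-2)
river: ρ → (-2,7,2)
river: ρ → (2,5,-5)
ρ-cycle length = 6 (tail of 0 descent steps not counted)

6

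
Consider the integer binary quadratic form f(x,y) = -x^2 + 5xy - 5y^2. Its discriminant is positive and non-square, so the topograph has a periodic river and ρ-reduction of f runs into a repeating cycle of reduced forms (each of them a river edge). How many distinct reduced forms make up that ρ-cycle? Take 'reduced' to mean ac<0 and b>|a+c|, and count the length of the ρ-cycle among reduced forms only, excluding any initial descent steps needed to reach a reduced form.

D = 5, ⌊√D⌋ = 2
descent: ρ → (-5,5,-1)
descent: ρ → (-1,1,1)  [lands on river]
river: ρ → (1,1,-1)
ρ-cycle length = 2 (tail of 2 descent steps not counted)

2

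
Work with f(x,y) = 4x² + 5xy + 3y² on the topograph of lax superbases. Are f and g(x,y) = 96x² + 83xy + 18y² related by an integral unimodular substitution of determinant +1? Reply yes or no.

D₁ = -23, D₂ = -23
f: translate: b→-3 (≡5 mod 8), so (4,5,3)→(4,-3,2)
f: flip: (4,-3,2)→(2,3,4)
f: translate: b→-1 (≡3 mod 4), so (2,3,4)→(2,-1,3)
f: reduced (well bottom): (2,-1,3) with a≤c, −a<b≤a
g: flip: (96,83,18)→(18,-83,96)
g: translate: b→-11 (≡-83 mod 36), so (18,-83,96)→(18,-11,2)
g: flip: (18,-11,2)→(2,11,18)
g: translate: b→-1 (≡11 mod 4), so (2,11,18)→(2,-1,3)
g: reduced (well bottom): (2,-1,3) with a≤c, −a<b≤a
reduced forms (2, -1, 3) vs (2, -1, 3) ⇒ equivalent

yes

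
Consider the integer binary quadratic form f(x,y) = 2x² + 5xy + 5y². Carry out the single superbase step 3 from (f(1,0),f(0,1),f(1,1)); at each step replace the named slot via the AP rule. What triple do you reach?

start (2,5,12) = (f(1,0),f(0,1),f(1,1))
replace slot 3: 2·(2+5) − 12 = 2 → (2,5,2)

2,5,2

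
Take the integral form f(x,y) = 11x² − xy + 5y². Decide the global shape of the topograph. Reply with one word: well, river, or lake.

D = b²−4ac = (-1)² − 4·11·5 = -219
D < 0 ⇒ definite ⇒ every region one sign ⇒ single well

well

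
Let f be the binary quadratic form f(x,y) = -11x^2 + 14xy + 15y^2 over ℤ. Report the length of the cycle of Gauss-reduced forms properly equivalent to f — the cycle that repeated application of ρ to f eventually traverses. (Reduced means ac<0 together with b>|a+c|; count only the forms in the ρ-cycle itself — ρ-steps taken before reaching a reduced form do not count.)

D = 856, ⌊√D⌋ = 29
river: ρ → (15,16,-10)
river: ρ → (-10,24,7)
river: ρ → (7,18,-19)
river: ρ → (-19,20,6)
river: ρ → (6,28,-3)
river: ρ → (-3,26,15)
river: ρ → (15,4,-14)
river: ρ → (-14,24,5)
river: ρ → (5,26,-9)
river: ρ → (-9,28,2)
river: ρ → (2,28,-9)
river: ρ → (-9,26,5)
river: ρ → (5,24,-14)
river: ρ → (-14,4,15)
river: ρ → (15,26,-3)
river: ρ → (-3,28,6)
river: ρ → (6,20,-19)
river: ρ → (-19,18,7)
river: ρ → (7,24,-10)
river: ρ → (-10,16,15)
river: ρ → (15,14,-11)
river: ρ → (-11,8,18)
river: ρ → (18,28,-1)
river: ρ → (-1,28,18)
river: ρ → (18,8,-11)
river: ρ → (-11,14,15)
ρ-cycle length = 26 (tail of 0 descent steps not counted)

26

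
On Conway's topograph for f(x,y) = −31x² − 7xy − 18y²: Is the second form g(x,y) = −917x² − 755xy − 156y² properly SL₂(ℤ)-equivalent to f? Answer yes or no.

D₁ = -2183, D₂ = -2183
f is negative-definite; reduce −f:
−f: flip: (31,7,18)→(18,-7,31)
−f: reduced (well bottom): (18,-7,31) with a≤c, −a<b≤a
flip sign back: reduced form of f is (-18,7,-31)
g is negative-definite; reduce −g:
−g: flip: (917,755,156)→(156,-755,917)
−g: translate: b→-131 (≡-755 mod 312), so (156,-755,917)→(156,-131,31)
−g: flip: (156,-131,31)→(31,131,156)
−g: translate: b→7 (≡131 mod 62), so (31,131,156)→(31,7,18)
−g: flip: (31,7,18)→(18,-7,31)
−g: reduced (well bottom): (18,-7,31) with a≤c, −a<b≤a
flip sign back: reduced form of g is (-18,7,-31)
reduced forms (-18, 7, -31) vs (-18, 7, -31) ⇒ equivalent

yes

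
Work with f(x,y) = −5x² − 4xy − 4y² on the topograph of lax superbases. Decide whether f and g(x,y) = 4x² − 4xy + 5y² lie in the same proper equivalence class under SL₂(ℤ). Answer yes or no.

D₁ = -64, D₂ = -64
f is negative-definite; reduce −f:
−f: flip: (5,4,4)→(4,-4,5)
−f: translate: b→4 (≡-4 mod 8), so (4,-4,5)→(4,4,5)
−f: reduced (well bottom): (4,4,5) with a≤c, −a<b≤a
flip sign back: reduced form of f is (-4,-4,-5)
g: translate: b→4 (≡-4 mod 8), so (4,-4,5)→(4,4,5)
g: reduced (well bottom): (4,4,5) with a≤c, −a<b≤a
reduced forms (-4, -4, -5) vs (4, 4, 5) ⇒ inequivalent

no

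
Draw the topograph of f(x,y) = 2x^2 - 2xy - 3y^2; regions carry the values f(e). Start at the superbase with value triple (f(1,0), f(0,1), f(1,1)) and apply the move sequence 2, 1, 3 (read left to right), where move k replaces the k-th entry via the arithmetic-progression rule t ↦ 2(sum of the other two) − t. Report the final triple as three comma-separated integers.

start (2,-3,-3) = (f(1,0),f(0,1),f(1,1))
replace slot 2: 2·(2+(-3)) − (-3) = 1 → (2,1,-3)
replace slot 1: 2·(1+(-3)) − 2 = -6 → (-6,1,-3)
replace slot 3: 2·((-6)+1) − (-3) = -7 → (-6,1,-7)

-6,1,-7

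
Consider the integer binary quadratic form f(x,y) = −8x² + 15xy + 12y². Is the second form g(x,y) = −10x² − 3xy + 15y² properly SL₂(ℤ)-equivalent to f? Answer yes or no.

D₁ = 609, D₂ = 609
river cycle of f (length 16): (12, 9, -11), (-11, 13, 10), (10, 7, -14), (-14, 21, 3), (3, 21, -14), (-14, 7, 10), (10, 13, -11), (-11, 9, 12), (12, 15, -8), (-8, 17, 10), … (6 more)
river cycle of g (length 16): (-10, 17, 8), (8, 15, -12), (-12, 9, 11), (11, 13, -10), (-10, 7, 14), (14, 21, -3), (-3, 21, 14), (14, 7, -10), (-10, 13, 11), (11, 9, -12), … (6 more)
cycles differ ⇒ inequivalent

no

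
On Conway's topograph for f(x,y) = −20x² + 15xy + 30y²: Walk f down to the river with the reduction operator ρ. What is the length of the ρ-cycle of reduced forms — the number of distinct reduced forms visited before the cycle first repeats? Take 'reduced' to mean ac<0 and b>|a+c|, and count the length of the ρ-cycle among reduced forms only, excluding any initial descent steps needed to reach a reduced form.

D = 2625, ⌊√D⌋ = 51
river: ρ → (30,45,-5)
river: ρ → (-5,45,30)
river: ρ → (30,15,-20)
river: ρ → (-20,25,25)
river: ρ → (25,25,-20)
river: ρ → (-20,15,30)
ρ-cycle length = 6 (tail of 0 descent steps not counted)

6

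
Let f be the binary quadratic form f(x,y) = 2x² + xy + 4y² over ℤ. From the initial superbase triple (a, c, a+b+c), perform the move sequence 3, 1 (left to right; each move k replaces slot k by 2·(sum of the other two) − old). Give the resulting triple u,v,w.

start (2,4,7) = (f(1,0),f(0,1),f(1,1))
replace slot 3: 2·(2+4) − 7 = 5 → (2,4,5)
replace slot 1: 2·(4+5) − 2 = 16 → (16,4,5)

16,4,5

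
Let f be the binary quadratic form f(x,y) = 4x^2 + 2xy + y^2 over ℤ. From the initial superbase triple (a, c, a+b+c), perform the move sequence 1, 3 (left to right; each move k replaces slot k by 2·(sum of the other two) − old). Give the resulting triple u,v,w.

start (4,1,7) = (f(1,0),f(0,1),f(1,1))
replace slot 1: 2·(1+7) − 4 = 12 → (12,1,7)
replace slot 3: 2·(12+1) − 7 = 19 → (12,1,19)

12,1,19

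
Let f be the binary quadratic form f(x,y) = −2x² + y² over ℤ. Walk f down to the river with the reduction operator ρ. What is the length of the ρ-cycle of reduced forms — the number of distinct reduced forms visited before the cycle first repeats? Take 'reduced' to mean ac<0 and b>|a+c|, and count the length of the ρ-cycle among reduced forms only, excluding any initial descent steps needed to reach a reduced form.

D = 8, ⌊√D⌋ = 2
descent: ρ → (1,2,-1)  [lands on river]
river: ρ → (-1,2,1)
ρ-cycle length = 2 (tail of 1 descent step not counted)

2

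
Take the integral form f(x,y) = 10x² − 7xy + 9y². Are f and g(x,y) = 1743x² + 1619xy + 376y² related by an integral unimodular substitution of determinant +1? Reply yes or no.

D₁ = -311, D₂ = -311
f: flip: (10,-7,9)→(9,7,10)
f: reduced (well bottom): (9,7,10) with a≤c, −a<b≤a
g: flip: (1743,1619,376)→(376,-1619,1743)
g: translate: b→-115 (≡-1619 mod 752), so (376,-1619,1743)→(376,-115,9)
g: flip: (376,-115,9)→(9,115,376)
g: translate: b→7 (≡115 mod 18), so (9,115,376)→(9,7,10)
g: reduced (well bottom): (9,7,10) with a≤c, −a<b≤a
reduced forms (9, 7, 10) vs (9, 7, 10) ⇒ equivalent

yes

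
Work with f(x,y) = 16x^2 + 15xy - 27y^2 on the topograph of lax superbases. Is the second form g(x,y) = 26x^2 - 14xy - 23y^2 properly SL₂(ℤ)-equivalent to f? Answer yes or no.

D₁ = 1953, D₂ = 2588
discriminants differ ⇒ not SL₂(ℤ)-equivalent

no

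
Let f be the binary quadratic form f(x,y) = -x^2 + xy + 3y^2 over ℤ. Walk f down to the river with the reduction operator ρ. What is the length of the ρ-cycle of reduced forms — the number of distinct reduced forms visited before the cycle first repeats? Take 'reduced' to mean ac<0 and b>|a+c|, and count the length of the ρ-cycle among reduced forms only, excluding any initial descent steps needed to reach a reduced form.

D = 13, ⌊√D⌋ = 3
descent: ρ → (3,-1,-1)
descent: ρ → (-1,3,1)  [lands on river]
river: ρ → (1,3,-1)
ρ-cycle length = 2 (tail of 2 descent steps not counted)

2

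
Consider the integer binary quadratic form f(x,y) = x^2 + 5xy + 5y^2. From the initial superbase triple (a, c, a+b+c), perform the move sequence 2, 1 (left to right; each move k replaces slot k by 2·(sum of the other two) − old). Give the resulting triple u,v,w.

start (1,5,11) = (f(1,0),f(0,1),f(1,1))
replace slot 2: 2·(1+11) − 5 = 19 → (1,19,11)
replace slot 1: 2·(19+11) − 1 = 59 → (59,19,11)

59,19,11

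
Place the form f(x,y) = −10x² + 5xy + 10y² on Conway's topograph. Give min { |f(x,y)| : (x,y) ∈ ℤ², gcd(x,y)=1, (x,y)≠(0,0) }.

river: ρ → (10,15,-5)
river: ρ → (-5,15,10)
river: ρ → (10,5,-10)
river: ρ → (-10,15,5)
river: ρ → (5,15,-10)
river: ρ → (-10,5,10)
closes: descent 0, river 6
min |a| on river = 5

5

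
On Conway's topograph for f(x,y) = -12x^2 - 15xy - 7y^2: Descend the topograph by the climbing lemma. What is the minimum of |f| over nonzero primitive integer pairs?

translate: b→-9 (≡15 mod 24), so (12,15,7)→(12,-9,4)
flip: (12,-9,4)→(4,9,12)
translate: b→1 (≡9 mod 8), so (4,9,12)→(4,1,7)
reduced (well bottom): (4,1,7) with a≤c, −a<b≤a
well minimum |f| = |-4| = 4 (negative-definite)

4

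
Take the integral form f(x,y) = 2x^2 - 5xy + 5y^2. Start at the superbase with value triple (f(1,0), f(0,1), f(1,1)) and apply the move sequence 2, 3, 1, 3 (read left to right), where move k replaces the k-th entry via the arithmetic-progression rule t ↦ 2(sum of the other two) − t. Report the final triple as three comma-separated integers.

start (2,5,2) = (f(1,0),f(0,1),f(1,1))
replace slot 2: 2·(2+2) − 5 = 3 → (2,3,2)
replace slot 3: 2·(2+3) − 2 = 8 → (2,3,8)
replace slot 1: 2·(3+8) − 2 = 20 → (20,3,8)
replace slot 3: 2·(20+3) − 8 = 38 → (20,3,38)

20,3,38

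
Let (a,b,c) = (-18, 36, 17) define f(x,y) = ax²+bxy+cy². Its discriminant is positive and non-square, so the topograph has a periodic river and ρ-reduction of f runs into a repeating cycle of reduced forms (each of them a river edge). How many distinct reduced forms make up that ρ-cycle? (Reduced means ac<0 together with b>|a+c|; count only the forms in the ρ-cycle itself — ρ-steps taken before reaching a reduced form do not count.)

D = 2520, ⌊√D⌋ = 50
river: ρ → (17,32,-22)
river: ρ → (-22,12,27)
river: ρ → (27,42,-7)
river: ρ → (-7,42,27)
river: ρ → (27,12,-22)
river: ρ → (-22,32,17)
river: ρ → (17,36,-18)
river: ρ → (-18,36,17)
ρ-cycle length = 8 (tail of 0 descent steps not counted)

8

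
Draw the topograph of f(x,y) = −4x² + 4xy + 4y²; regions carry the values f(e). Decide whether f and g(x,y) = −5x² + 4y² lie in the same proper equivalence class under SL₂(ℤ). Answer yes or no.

D₁ = 80, D₂ = 80
river cycle of f (length 2): (4, 4, -4), (-4, 4, 4)
river cycle of g (length 2): (4, 8, -1), (-1, 8, 4)
cycles differ ⇒ inequivalent

no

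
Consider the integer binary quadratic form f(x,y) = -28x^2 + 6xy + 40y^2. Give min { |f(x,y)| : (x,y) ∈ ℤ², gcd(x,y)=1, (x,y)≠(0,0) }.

descent: ρ → (40,-6,-28)
descent: ρ → (-28,62,6)  [lands on river]
river: ρ → (6,58,-48)
river: ρ → (-48,38,16)
river: ρ → (16,58,-18)
river: ρ → (-18,50,28)
river: ρ → (28,62,-6)
river: ρ → (-6,58,48)
river: ρ → (48,38,-16)
river: ρ → (-16,58,18)
river: ρ → (18,50,-28)
closes: descent 2, river 10
min |a| on river = 6

6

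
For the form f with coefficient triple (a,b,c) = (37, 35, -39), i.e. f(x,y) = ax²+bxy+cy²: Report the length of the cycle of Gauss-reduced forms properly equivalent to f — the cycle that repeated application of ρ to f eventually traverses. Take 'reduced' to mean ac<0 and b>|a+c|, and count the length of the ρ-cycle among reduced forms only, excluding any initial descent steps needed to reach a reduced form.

D = 6997, ⌊√D⌋ = 83
river: ρ → (-39,43,33)
river: ρ → (33,23,-49)
river: ρ → (-49,75,7)
river: ρ → (7,79,-27)
river: ρ → (-27,83,1)
river: ρ → (1,83,-27)
river: ρ → (-27,79,7)
river: ρ → (7,75,-49)
river: ρ → (-49,23,33)
river: ρ → (33,43,-39)
river: ρ → (-39,35,37)
river: ρ → (37,39,-37)
river: ρ → (-37,35,39)
river: ρ → (39,43,-33)
river: ρ → (-33,23,49)
river: ρ → (49,75,-7)
river: ρ → (-7,79,27)
river: ρ → (27,83,-1)
river: ρ → (-1,83,27)
river: ρ → (27,79,-7)
river: ρ → (-7,75,49)
river: ρ → (49,23,-33)
river: ρ → (-33,43,39)
river: ρ → (39,35,-37)
river: ρ → (-37,39,37)
river: ρ → (37,35,-39)
ρ-cycle length = 26 (tail of 0 descent steps not counted)

26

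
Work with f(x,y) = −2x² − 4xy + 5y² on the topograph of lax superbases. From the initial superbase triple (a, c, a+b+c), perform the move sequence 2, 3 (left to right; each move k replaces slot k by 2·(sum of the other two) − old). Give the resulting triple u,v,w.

start (-2,5,-1) = (f(1,0),f(0,1),f(1,1))
replace slot 2: 2·((-2)+(-1)) − 5 = -11 → (-2,-11,-1)
replace slot 3: 2·((-2)+(-11)) − (-1) = -25 → (-2,-11,-25)

-2,-11,-25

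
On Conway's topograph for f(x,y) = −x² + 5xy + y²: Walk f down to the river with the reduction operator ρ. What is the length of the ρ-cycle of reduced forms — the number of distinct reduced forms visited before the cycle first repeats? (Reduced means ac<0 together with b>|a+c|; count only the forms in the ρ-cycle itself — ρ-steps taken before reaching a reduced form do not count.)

D = 29, ⌊√D⌋ = 5
river: ρ → (1,5,-1)
river: ρ → (-1,5,1)
ρ-cycle length = 2 (tail of 0 descent steps not counted)

2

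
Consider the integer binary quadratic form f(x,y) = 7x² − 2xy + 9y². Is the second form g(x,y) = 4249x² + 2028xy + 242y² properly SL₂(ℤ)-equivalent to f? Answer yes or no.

D₁ = -248, D₂ = -248
f: reduced (well bottom): (7,-2,9) with a≤c, −a<b≤a
g: flip: (4249,2028,242)→(242,-2028,4249)
g: translate: b→-92 (≡-2028 mod 484), so (242,-2028,4249)→(242,-92,9)
g: flip: (242,-92,9)→(9,92,242)
g: translate: b→2 (≡92 mod 18), so (9,92,242)→(9,2,7)
g: flip: (9,2,7)→(7,-2,9)
g: reduced (well bottom): (7,-2,9) with a≤c, −a<b≤a
reduced forms (7, -2, 9) vs (7, -2, 9) ⇒ equivalent

yes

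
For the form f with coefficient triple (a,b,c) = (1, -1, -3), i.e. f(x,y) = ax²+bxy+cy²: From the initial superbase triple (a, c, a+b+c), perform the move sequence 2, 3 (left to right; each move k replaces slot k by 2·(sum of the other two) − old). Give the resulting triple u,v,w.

start (1,-3,-3) = (f(1,0),f(0,1),f(1,1))
replace slot 2: 2·(1+(-3)) − (-3) = -1 → (1,-1,-3)
replace slot 3: 2·(1+(-1)) − (-3) = 3 → (1,-1,3)

1,-1,3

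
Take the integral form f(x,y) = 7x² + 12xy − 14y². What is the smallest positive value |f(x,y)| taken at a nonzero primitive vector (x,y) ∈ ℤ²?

river: ρ → (-14,16,5)
river: ρ → (5,14,-17)
river: ρ → (-17,20,2)
river: ρ → (2,20,-17)
river: ρ → (-17,14,5)
river: ρ → (5,16,-14)
river: ρ → (-14,12,7)
river: ρ → (7,16,-10)
river: ρ → (-10,4,13)
river: ρ → (13,22,-1)
river: ρ → (-1,22,13)
river: ρ → (13,4,-10)
river: ρ → (-10,16,7)
river: ρ → (7,12,-14)
closes: descent 0, river 14
min |a| on river = 1

1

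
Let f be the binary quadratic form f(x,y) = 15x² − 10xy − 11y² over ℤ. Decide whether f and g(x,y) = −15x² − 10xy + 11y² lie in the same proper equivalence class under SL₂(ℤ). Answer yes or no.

D₁ = 760, D₂ = 760
river cycle of f (length 14): (-11, 10, 15), (15, 20, -6), (-6, 16, 21), (21, 26, -1), (-1, 26, 21), (21, 16, -6), (-6, 20, 15), (15, 10, -11), (-11, 12, 14), (14, 16, -9), … (4 more)
river cycle of g (length 14): (11, 10, -15), (-15, 20, 6), (6, 16, -21), (-21, 26, 1), (1, 26, -21), (-21, 16, 6), (6, 20, -15), (-15, 10, 11), (11, 12, -14), (-14, 16, 9), … (4 more)
cycles differ ⇒ inequivalent

no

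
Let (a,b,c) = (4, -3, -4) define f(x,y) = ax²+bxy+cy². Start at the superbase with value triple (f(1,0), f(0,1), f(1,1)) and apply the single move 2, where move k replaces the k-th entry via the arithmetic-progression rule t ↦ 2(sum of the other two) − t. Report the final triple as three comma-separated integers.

start (4,-4,-3) = (f(1,0),f(0,1),f(1,1))
replace slot 2: 2·(4+(-3)) − (-4) = 6 → (4,6,-3)

4,6,-3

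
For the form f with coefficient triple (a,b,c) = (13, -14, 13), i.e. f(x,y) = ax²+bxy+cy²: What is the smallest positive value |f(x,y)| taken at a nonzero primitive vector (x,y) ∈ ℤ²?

translate: b→12 (≡-14 mod 26), so (13,-14,13)→(13,12,12)
flip: (13,12,12)→(12,-12,13)
translate: b→12 (≡-12 mod 24), so (12,-12,13)→(12,12,13)
reduced (well bottom): (12,12,13) with a≤c, −a<b≤a
well minimum = a = 12

12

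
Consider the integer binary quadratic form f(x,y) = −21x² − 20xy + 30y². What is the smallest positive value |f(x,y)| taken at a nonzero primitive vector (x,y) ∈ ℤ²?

descent: ρ → (30,20,-21)  [lands on river]
river: ρ → (-21,22,29)
river: ρ → (29,36,-14)
river: ρ → (-14,48,11)
river: ρ → (11,40,-30)
river: ρ → (-30,20,21)
river: ρ → (21,22,-29)
river: ρ → (-29,36,14)
river: ρ → (14,48,-11)
river: ρ → (-11,40,30)
closes: descent 1, river 10
min |a| on river = 11

11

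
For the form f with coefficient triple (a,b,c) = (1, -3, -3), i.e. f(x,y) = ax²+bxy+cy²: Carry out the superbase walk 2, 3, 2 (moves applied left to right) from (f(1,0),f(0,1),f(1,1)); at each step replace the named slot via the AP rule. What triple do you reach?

start (1,-3,-5) = (f(1,0),f(0,1),f(1,1))
replace slot 2: 2·(1+(-5)) − (-3) = -5 → (1,-5,-5)
replace slot 3: 2·(1+(-5)) − (-5) = -3 → (1,-5,-3)
replace slot 2: 2·(1+(-3)) − (-5) = 1 → (1,1,-3)

1,1,-3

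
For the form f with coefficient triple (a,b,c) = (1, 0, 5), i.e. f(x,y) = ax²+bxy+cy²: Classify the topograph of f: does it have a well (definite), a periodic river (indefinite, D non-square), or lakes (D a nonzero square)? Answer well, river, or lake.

D = b²−4ac = 0² − 4·1·5 = -20
D < 0 ⇒ definite ⇒ every region one sign ⇒ single well

well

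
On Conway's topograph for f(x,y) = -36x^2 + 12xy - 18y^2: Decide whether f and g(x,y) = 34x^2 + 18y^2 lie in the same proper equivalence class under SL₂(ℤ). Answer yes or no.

D₁ = -2448, D₂ = -2448
f is negative-definite; reduce −f:
−f: flip: (36,-12,18)→(18,12,36)
−f: reduced (well bottom): (18,12,36) with a≤c, −a<b≤a
flip sign back: reduced form of f is (-18,-12,-36)
g: flip: (34,0,18)→(18,0,34)
g: reduced (well bottom): (18,0,34) with a≤c, −a<b≤a
reduced forms (-18, -12, -36) vs (18, 0, 34) ⇒ inequivalent

no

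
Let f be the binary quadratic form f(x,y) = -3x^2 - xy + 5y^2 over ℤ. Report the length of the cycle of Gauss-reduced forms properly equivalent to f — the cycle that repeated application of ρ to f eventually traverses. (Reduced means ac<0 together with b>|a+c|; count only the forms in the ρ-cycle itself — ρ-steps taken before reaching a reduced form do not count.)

D = 61, ⌊√D⌋ = 7
descent: ρ → (5,1,-3)
descent: ρ → (-3,5,3)  [lands on river]
river: ρ → (3,7,-1)
river: ρ → (-1,7,3)
river: ρ → (3,5,-3)
river: ρ → (-3,7,1)
river: ρ → (1,7,-3)
ρ-cycle length = 6 (tail of 2 descent steps not counted)

6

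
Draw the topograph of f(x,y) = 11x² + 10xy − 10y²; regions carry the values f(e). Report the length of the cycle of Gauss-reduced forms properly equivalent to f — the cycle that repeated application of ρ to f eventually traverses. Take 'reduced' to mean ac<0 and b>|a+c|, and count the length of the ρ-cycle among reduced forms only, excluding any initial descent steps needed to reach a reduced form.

D = 540, ⌊√D⌋ = 23
river: ρ → (-10,10,11)
river: ρ → (11,12,-9)
river: ρ → (-9,6,14)
river: ρ → (14,22,-1)
river: ρ → (-1,22,14)
river: ρ → (14,6,-9)
river: ρ → (-9,12,11)
river: ρ → (11,10,-10)
ρ-cycle length = 8 (tail of 0 descent steps not counted)

8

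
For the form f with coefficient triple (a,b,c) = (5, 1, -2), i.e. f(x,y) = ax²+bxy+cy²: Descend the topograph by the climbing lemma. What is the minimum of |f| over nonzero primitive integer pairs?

descent: ρ → (-2,3,4)  [lands on river]
river: ρ → (4,5,-1)
river: ρ → (-1,5,4)
river: ρ → (4,3,-2)
river: ρ → (-2,5,2)
river: ρ → (2,3,-4)
river: ρ → (-4,5,1)
river: ρ → (1,5,-4)
river: ρ → (-4,3,2)
river: ρ → (2,5,-2)
closes: descent 1, river 10
min |a| on river = 1

1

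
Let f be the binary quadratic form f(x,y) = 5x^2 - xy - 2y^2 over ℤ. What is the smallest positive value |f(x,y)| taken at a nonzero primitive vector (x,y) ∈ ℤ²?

descent: ρ → (-2,5,2)  [lands on river]
river: ρ → (2,3,-4)
river: ρ → (-4,5,1)
river: ρ → (1,5,-4)
river: ρ → (-4,3,2)
river: ρ → (2,5,-2)
river: ρ → (-2,3,4)
river: ρ → (4,5,-1)
river: ρ → (-1,5,4)
river: ρ → (4,3,-2)
closes: descent 1, river 10
min |a| on river = 1

1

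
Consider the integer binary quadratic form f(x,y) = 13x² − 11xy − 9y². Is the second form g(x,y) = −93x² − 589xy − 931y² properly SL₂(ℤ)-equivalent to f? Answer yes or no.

D₁ = 589, D₂ = 589
river cycle of f (length 16): (-9, 11, 13), (13, 15, -7), (-7, 13, 15), (15, 17, -5), (-5, 23, 3), (3, 19, -19), (-19, 19, 3), (3, 23, -5), (-5, 17, 15), (15, 13, -7), … (6 more)
river cycle of g (length 16): (-1, 23, 15), (15, 7, -9), (-9, 11, 13), (13, 15, -7), (-7, 13, 15), (15, 17, -5), (-5, 23, 3), (3, 19, -19), (-19, 19, 3), (3, 23, -5), … (6 more)
cycles coincide ⇒ equivalent

yes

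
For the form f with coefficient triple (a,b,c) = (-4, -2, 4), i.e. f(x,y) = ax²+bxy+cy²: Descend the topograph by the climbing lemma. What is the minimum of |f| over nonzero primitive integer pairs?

descent: ρ → (4,2,-4)  [lands on river]
river: ρ → (-4,6,2)
river: ρ → (2,6,-4)
river: ρ → (-4,2,4)
river: ρ → (4,6,-2)
river: ρ → (-2,6,4)
closes: descent 1, river 6
min |a| on river = 2

2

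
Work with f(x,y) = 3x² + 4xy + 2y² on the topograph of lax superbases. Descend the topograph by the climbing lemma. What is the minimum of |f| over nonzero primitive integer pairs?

translate: b→-2 (≡4 mod 6), so (3,4,2)→(3,-2,1)
flip: (3,-2,1)→(1,2,3)
translate: b→0 (≡2 mod 2), so (1,2,3)→(1,0,2)
reduced (well bottom): (1,0,2) with a≤c, −a<b≤a
well minimum = a = 1

1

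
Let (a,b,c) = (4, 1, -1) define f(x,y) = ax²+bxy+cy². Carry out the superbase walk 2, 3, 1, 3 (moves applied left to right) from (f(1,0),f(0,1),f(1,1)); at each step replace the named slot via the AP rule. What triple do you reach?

start (4,-1,4) = (f(1,0),f(0,1),f(1,1))
replace slot 2: 2·(4+4) − (-1) = 17 → (4,17,4)
replace slot 3: 2·(4+17) − 4 = 38 → (4,17,38)
replace slot 1: 2·(17+38) − 4 = 106 → (106,17,38)
replace slot 3: 2·(106+17) − 38 = 208 → (106,17,208)

106,17,208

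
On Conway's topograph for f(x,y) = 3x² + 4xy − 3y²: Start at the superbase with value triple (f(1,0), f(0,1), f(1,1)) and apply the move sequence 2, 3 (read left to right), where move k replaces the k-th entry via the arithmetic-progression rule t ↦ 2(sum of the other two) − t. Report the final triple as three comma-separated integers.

start (3,-3,4) = (f(1,0),f(0,1),f(1,1))
replace slot 2: 2·(3+4) − (-3) = 17 → (3,17,4)
replace slot 3: 2·(3+17) − 4 = 36 → (3,17,36)

3,17,36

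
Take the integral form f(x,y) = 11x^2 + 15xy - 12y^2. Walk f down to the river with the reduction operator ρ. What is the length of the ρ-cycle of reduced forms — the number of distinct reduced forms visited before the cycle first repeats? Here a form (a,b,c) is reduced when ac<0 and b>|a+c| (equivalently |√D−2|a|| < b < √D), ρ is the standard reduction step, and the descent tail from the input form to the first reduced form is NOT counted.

D = 753, ⌊√D⌋ = 27
river: ρ → (-12,9,14)
river: ρ → (14,19,-7)
river: ρ → (-7,23,8)
river: ρ → (8,25,-4)
river: ρ → (-4,23,14)
river: ρ → (14,5,-13)
river: ρ → (-13,21,6)
river: ρ → (6,27,-1)
river: ρ → (-1,27,6)
river: ρ → (6,21,-13)
river: ρ → (-13,5,14)
river: ρ → (14,23,-4)
river: ρ → (-4,25,8)
river: ρ → (8,23,-7)
river: ρ → (-7,19,14)
river: ρ → (14,9,-12)
river: ρ → (-12,15,11)
river: ρ → (11,7,-16)
river: ρ → (-16,25,2)
river: ρ → (2,27,-3)
river: ρ → (-3,27,2)
river: ρ → (2,25,-16)
river: ρ → (-16,7,11)
river: ρ → (11,15,-12)
ρ-cycle length = 24 (tail of 0 descent steps not counted)

24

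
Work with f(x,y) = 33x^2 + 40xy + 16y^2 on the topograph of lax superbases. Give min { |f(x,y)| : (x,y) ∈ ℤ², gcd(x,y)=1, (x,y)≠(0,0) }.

translate: b→-26 (≡40 mod 66), so (33,40,16)→(33,-26,9)
flip: (33,-26,9)→(9,26,33)
translate: b→8 (≡26 mod 18), so (9,26,33)→(9,8,16)
reduced (well bottom): (9,8,16) with a≤c, −a<b≤a
well minimum = a = 9

9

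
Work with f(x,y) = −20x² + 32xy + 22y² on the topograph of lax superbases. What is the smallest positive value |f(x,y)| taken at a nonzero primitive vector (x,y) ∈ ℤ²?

river: ρ → (22,12,-30)
river: ρ → (-30,48,4)
river: ρ → (4,48,-30)
river: ρ → (-30,12,22)
river: ρ → (22,32,-20)
river: ρ → (-20,48,6)
river: ρ → (6,48,-20)
river: ρ → (-20,32,22)
closes: descent 0, river 8
min |a| on river = 4

4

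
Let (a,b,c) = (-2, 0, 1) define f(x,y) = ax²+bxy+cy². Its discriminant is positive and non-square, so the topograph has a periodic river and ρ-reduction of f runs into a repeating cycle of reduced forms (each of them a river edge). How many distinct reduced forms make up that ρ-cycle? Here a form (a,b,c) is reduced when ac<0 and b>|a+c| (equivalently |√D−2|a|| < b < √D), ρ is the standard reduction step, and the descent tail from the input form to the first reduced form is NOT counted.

D = 8, ⌊√D⌋ = 2
descent: ρ → (1,2,-1)  [lands on river]
river: ρ → (-1,2,1)
ρ-cycle length = 2 (tail of 1 descent step not counted)

2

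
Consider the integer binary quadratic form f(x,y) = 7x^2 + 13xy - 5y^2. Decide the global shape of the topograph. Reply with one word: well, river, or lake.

D = b²−4ac = 13² − 4·7·(-5) = 309
D > 0 non-square ⇒ indefinite ⇒ periodic river

river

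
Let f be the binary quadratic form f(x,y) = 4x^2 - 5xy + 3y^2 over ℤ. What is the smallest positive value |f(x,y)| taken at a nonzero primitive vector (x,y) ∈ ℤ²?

translate: b→3 (≡-5 mod 8), so (4,-5,3)→(4,3,2)
flip: (4,3,2)→(2,-3,4)
translate: b→1 (≡-3 mod 4), so (2,-3,4)→(2,1,3)
reduced (well bottom): (2,1,3) with a≤c, −a<b≤a
well minimum = a = 2

2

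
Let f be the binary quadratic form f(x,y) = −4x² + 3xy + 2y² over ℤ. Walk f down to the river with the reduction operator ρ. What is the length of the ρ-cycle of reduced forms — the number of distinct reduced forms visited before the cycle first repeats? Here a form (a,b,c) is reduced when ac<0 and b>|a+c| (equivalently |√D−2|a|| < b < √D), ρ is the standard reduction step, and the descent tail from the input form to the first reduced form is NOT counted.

D = 41, ⌊√D⌋ = 6
river: ρ → (2,5,-2)
river: ρ → (-2,3,4)
river: ρ → (4,5,-1)
river: ρ → (-1,5,4)
river: ρ → (4,3,-2)
river: ρ → (-2,5,2)
river: ρ → (2,3,-4)
river: ρ → (-4,5,1)
river: ρ → (1,5,-4)
river: ρ → (-4,3,2)
ρ-cycle length = 10 (tail of 0 descent steps not counted)

10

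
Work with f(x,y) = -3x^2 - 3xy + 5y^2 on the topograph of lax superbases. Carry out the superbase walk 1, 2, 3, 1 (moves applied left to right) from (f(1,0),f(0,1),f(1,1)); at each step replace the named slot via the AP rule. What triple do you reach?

start (-3,5,-1) = (f(1,0),f(0,1),f(1,1))
replace slot 1: 2·(5+(-1)) − (-3) = 11 → (11,5,-1)
replace slot 2: 2·(11+(-1)) − 5 = 15 → (11,15,-1)
replace slot 3: 2·(11+15) − (-1) = 53 → (11,15,53)
replace slot 1: 2·(15+53) − 11 = 125 → (125,15,53)

125,15,53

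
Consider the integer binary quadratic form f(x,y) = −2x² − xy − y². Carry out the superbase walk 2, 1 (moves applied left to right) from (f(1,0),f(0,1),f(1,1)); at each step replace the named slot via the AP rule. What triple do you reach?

start (-2,-1,-4) = (f(1,0),f(0,1),f(1,1))
replace slot 2: 2·((-2)+(-4)) − (-1) = -11 → (-2,-11,-4)
replace slot 1: 2·((-11)+(-4)) − (-2) = -28 → (-28,-11,-4)

-28,-11,-4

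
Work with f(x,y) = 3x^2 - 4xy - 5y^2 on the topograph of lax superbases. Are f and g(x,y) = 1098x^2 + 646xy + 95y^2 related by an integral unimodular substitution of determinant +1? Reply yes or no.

D₁ = 76, D₂ = 76
river cycle of f (length 6): (-5, 4, 3), (3, 8, -1), (-1, 8, 3), (3, 4, -5), (-5, 6, 2), (2, 6, -5)
river cycle of g (length 6): (2, 6, -5), (-5, 4, 3), (3, 8, -1), (-1, 8, 3), (3, 4, -5), (-5, 6, 2)
cycles coincide ⇒ equivalent

yes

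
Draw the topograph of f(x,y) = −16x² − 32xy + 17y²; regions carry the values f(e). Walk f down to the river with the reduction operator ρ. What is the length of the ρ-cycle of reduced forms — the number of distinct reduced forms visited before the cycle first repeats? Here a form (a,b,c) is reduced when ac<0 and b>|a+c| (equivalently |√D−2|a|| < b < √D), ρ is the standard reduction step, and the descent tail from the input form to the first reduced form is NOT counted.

D = 2112, ⌊√D⌋ = 45
descent: ρ → (17,32,-16)  [lands on river]
river: ρ → (-16,32,17)
river: ρ → (17,36,-12)
river: ρ → (-12,36,17)
ρ-cycle length = 4 (tail of 1 descent step not counted)

4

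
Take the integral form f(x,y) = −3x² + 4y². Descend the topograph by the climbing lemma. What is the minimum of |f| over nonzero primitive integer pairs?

descent: ρ → (4,0,-3)
descent: ρ → (-3,6,1)  [lands on river]
river: ρ → (1,6,-3)
closes: descent 2, river 2
min |a| on river = 1

1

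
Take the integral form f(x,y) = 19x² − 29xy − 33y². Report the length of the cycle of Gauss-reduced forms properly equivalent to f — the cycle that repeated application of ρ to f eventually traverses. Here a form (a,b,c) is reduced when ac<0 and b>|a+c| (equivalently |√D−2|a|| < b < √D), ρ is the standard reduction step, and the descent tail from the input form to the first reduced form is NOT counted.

D = 3349, ⌊√D⌋ = 57
descent: ρ → (-33,29,19)  [lands on river]
river: ρ → (19,47,-15)
river: ρ → (-15,43,25)
river: ρ → (25,57,-1)
river: ρ → (-1,57,25)
river: ρ → (25,43,-15)
river: ρ → (-15,47,19)
river: ρ → (19,29,-33)
river: ρ → (-33,37,15)
river: ρ → (15,53,-9)
river: ρ → (-9,55,9)
river: ρ → (9,53,-15)
river: ρ → (-15,37,33)
river: ρ → (33,29,-19)
river: ρ → (-19,47,15)
river: ρ → (15,43,-25)
river: ρ → (-25,57,1)
river: ρ → (1,57,-25)
river: ρ → (-25,43,15)
river: ρ → (15,47,-19)
river: ρ → (-19,29,33)
river: ρ → (33,37,-15)
river: ρ → (-15,53,9)
river: ρ → (9,55,-9)
river: ρ → (-9,53,15)
river: ρ → (15,37,-33)
ρ-cycle length = 26 (tail of 1 descent step not counted)

26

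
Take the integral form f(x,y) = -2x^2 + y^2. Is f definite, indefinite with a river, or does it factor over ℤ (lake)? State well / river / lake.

D = b²−4ac = 0² − 4·(-2)·1 = 8
D > 0 non-square ⇒ indefinite ⇒ periodic river

river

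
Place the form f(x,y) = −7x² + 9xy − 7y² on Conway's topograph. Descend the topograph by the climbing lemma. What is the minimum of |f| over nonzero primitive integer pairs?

translate: b→5 (≡-9 mod 14), so (7,-9,7)→(7,5,5)
flip: (7,5,5)→(5,-5,7)
translate: b→5 (≡-5 mod 10), so (5,-5,7)→(5,5,7)
reduced (well bottom): (5,5,7) with a≤c, −a<b≤a
well minimum |f| = |-5| = 5 (negative-definite)

5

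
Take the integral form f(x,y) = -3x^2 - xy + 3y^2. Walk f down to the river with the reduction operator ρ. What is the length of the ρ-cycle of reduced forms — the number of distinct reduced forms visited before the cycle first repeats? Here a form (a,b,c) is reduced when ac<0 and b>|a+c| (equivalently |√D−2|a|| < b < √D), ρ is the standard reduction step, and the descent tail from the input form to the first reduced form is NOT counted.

D = 37, ⌊√D⌋ = 6
descent: ρ → (3,1,-3)  [lands on river]
river: ρ → (-3,5,1)
river: ρ → (1,5,-3)
river: ρ → (-3,1,3)
river: ρ → (3,5,-1)
river: ρ → (-1,5,3)
ρ-cycle length = 6 (tail of 1 descent step not counted)

6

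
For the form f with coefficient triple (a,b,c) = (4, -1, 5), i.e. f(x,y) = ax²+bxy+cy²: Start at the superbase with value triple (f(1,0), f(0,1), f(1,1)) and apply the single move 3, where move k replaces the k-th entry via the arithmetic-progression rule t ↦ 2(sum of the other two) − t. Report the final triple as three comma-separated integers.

start (4,5,8) = (f(1,0),f(0,1),f(1,1))
replace slot 3: 2·(4+5) − 8 = 10 → (4,5,10)

4,5,10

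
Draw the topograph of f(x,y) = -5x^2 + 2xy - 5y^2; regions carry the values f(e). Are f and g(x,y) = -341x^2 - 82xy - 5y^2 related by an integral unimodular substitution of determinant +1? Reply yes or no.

D₁ = -96, D₂ = -96
f is negative-definite; reduce −f:
−f: flip: (5,-2,5)→(5,2,5)
−f: reduced (well bottom): (5,2,5) with a≤c, −a<b≤a
flip sign back: reduced form of f is (-5,-2,-5)
g is negative-definite; reduce −g:
−g: flip: (341,82,5)→(5,-82,341)
−g: translate: b→-2 (≡-82 mod 10), so (5,-82,341)→(5,-2,5)
−g: flip: (5,-2,5)→(5,2,5)
−g: reduced (well bottom): (5,2,5) with a≤c, −a<b≤a
flip sign back: reduced form of g is (-5,-2,-5)
reduced forms (-5, -2, -5) vs (-5, -2, -5) ⇒ equivalent

yes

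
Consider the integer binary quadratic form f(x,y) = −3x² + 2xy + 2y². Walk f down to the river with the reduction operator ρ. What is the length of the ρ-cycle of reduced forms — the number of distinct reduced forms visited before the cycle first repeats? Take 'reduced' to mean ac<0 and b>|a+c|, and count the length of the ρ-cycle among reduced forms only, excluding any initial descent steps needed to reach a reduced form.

D = 28, ⌊√D⌋ = 5
river: ρ → (2,2,-3)
river: ρ → (-3,4,1)
river: ρ → (1,4,-3)
river: ρ → (-3,2,2)
ρ-cycle length = 4 (tail of 0 descent steps not counted)

4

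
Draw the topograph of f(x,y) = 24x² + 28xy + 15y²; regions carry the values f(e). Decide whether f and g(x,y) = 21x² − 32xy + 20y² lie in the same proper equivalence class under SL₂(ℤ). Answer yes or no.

D₁ = -656, D₂ = -656
f: translate: b→-20 (≡28 mod 48), so (24,28,15)→(24,-20,11)
f: flip: (24,-20,11)→(11,20,24)
f: translate: b→-2 (≡20 mod 22), so (11,20,24)→(11,-2,15)
f: reduced (well bottom): (11,-2,15) with a≤c, −a<b≤a
g: translate: b→10 (≡-32 mod 42), so (21,-32,20)→(21,10,9)
g: flip: (21,10,9)→(9,-10,21)
g: translate: b→8 (≡-10 mod 18), so (9,-10,21)→(9,8,20)
g: reduced (well bottom): (9,8,20) with a≤c, −a<b≤a
reduced forms (11, -2, 15) vs (9, 8, 20) ⇒ inequivalent

no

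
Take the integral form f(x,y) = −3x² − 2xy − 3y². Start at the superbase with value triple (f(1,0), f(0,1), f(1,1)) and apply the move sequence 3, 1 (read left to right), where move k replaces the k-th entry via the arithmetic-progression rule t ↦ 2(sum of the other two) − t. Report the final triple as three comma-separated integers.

start (-3,-3,-8) = (f(1,0),f(0,1),f(1,1))
replace slot 3: 2·((-3)+(-3)) − (-8) = -4 → (-3,-3,-4)
replace slot 1: 2·((-3)+(-4)) − (-3) = -11 → (-11,-3,-4)

-11,-3,-4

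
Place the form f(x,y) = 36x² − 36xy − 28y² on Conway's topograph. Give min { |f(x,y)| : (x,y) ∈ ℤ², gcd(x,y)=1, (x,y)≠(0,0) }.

descent: ρ → (-28,36,36)  [lands on river]
river: ρ → (36,36,-28)
river: ρ → (-28,20,44)
river: ρ → (44,68,-4)
river: ρ → (-4,68,44)
river: ρ → (44,20,-28)
closes: descent 1, river 6
min |a| on river = 4

4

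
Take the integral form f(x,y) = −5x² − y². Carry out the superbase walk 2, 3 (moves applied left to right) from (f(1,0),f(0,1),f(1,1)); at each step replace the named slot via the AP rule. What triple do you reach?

start (-5,-1,-6) = (f(1,0),f(0,1),f(1,1))
replace slot 2: 2·((-5)+(-6)) − (-1) = -21 → (-5,-21,-6)
replace slot 3: 2·((-5)+(-21)) − (-6) = -46 → (-5,-21,-46)

-5,-21,-46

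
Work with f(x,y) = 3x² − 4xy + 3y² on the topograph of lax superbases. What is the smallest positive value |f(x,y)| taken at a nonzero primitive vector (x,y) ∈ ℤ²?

translate: b→2 (≡-4 mod 6), so (3,-4,3)→(3,2,2)
flip: (3,2,2)→(2,-2,3)
translate: b→2 (≡-2 mod 4), so (2,-2,3)→(2,2,3)
reduced (well bottom): (2,2,3) with a≤c, −a<b≤a
well minimum = a = 2

2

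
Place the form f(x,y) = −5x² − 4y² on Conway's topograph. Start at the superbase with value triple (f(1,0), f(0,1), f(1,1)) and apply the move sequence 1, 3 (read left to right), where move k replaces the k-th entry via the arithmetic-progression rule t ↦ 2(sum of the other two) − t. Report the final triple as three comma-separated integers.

start (-5,-4,-9) = (f(1,0),f(0,1),f(1,1))
replace slot 1: 2·((-4)+(-9)) − (-5) = -21 → (-21,-4,-9)
replace slot 3: 2·((-21)+(-4)) − (-9) = -41 → (-21,-4,-41)

-21,-4,-41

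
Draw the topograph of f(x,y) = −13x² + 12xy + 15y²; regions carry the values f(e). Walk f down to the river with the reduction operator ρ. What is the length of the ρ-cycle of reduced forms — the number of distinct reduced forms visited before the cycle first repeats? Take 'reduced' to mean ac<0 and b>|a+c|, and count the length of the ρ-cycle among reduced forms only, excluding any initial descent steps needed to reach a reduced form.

D = 924, ⌊√D⌋ = 30
river: ρ → (15,18,-10)
river: ρ → (-10,22,11)
river: ρ → (11,22,-10)
river: ρ → (-10,18,15)
river: ρ → (15,12,-13)
river: ρ → (-13,14,14)
river: ρ → (14,14,-13)
river: ρ → (-13,12,15)
ρ-cycle length = 8 (tail of 0 descent steps not counted)

8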